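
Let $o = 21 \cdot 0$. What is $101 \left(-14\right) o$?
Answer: $0$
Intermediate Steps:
$o = 0$
$101 \left(-14\right) o = 101 \left(-14\right) 0 = \left(-1414\right) 0 = 0$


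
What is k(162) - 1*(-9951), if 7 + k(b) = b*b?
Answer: 36188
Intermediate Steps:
k(b) = -7 + b**2 (k(b) = -7 + b*b = -7 + b**2)
k(162) - 1*(-9951) = (-7 + 162**2) - 1*(-9951) = (-7 + 26244) + 9951 = 26237 + 9951 = 36188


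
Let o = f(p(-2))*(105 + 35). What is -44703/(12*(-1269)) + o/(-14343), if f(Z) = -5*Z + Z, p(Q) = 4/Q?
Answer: 3302221/1155636 ≈ 2.8575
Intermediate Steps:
f(Z) = -4*Z
o = 1120 (o = (-16/(-2))*(105 + 35) = -16*(-1)/2*140 = -4*(-2)*140 = 8*140 = 1120)
-44703/(12*(-1269)) + o/(-14343) = -44703/(12*(-1269)) + 1120/(-14343) = -44703/(-15228) + 1120*(-1/14343) = -44703*(-1/15228) - 160/2049 = 4967/1692 - 160/2049 = 3302221/1155636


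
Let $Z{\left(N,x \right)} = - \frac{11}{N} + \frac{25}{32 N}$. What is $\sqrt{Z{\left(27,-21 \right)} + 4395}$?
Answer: $\frac{\sqrt{2531302}}{24} \approx 66.292$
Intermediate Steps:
$Z{\left(N,x \right)} = - \frac{327}{32 N}$ ($Z{\left(N,x \right)} = - \frac{11}{N} + 25 \frac{1}{32 N} = - \frac{11}{N} + \frac{25}{32 N} = - \frac{327}{32 N}$)
$\sqrt{Z{\left(27,-21 \right)} + 4395} = \sqrt{- \frac{327}{32 \cdot 27} + 4395} = \sqrt{\left(- \frac{327}{32}\right) \frac{1}{27} + 4395} = \sqrt{- \frac{109}{288} + 4395} = \sqrt{\frac{1265651}{288}} = \frac{\sqrt{2531302}}{24}$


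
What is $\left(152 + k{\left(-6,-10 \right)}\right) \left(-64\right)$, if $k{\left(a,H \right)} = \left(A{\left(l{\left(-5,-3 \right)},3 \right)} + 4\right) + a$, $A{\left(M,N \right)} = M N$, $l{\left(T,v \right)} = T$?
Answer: $-8640$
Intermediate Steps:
$k{\left(a,H \right)} = -11 + a$ ($k{\left(a,H \right)} = \left(\left(-5\right) 3 + 4\right) + a = \left(-15 + 4\right) + a = -11 + a$)
$\left(152 + k{\left(-6,-10 \right)}\right) \left(-64\right) = \left(152 - 17\right) \left(-64\right) = 135 \left(-64\right) = -8640$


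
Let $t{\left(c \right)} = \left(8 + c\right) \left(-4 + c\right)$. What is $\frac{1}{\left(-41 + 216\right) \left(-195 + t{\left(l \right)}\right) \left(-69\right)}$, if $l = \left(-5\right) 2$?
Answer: $\frac{1}{2016525} \approx 4.959 \cdot 10^{-7}$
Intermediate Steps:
$l = -10$
$t{\left(c \right)} = \left(-4 + c\right) \left(8 + c\right)$
$\frac{1}{\left(-41 + 216\right) \left(-195 + t{\left(l \right)}\right) \left(-69\right)} = \frac{1}{\left(-41 + 216\right) \left(-195 + \left(-32 + \left(-10\right)^{2} + 4 \left(-10\right)\right)\right) \left(-69\right)} = \frac{1}{175 \left(-195 - -28\right) \left(-69\right)} = \frac{1}{175 \left(-195 + 28\right) \left(-69\right)} = \frac{1}{175 \left(-167\right) \left(-69\right)} = \frac{1}{\left(-29225\right) \left(-69\right)} = \frac{1}{2016525}$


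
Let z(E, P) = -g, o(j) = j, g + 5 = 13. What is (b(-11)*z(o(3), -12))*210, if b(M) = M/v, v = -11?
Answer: -1680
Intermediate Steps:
g = 8 (g = -5 + 13 = 8)
z(E, P) = -8 (z(E, P) = -1*8 = -8)
b(M) = -M/11 (b(M) = M/(-11) = M*(-1/11) = -M/11)
(b(-11)*z(o(3), -12))*210 = (-1/11*(-11)*(-8))*210 = (1*(-8))*210 = -8*210 = -1680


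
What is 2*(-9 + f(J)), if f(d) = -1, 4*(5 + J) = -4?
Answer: -20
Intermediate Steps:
J = -6 (J = -5 + (¼)*(-4) = -5 - 1 = -6)
2*(-9 + f(J)) = 2*(-9 - 1) = 2*(-10) = -20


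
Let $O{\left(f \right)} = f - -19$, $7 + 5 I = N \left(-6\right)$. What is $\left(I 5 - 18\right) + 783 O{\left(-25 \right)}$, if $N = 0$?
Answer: $-4723$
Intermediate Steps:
$I = - \frac{7}{5}$ ($I = - \frac{7}{5} + \frac{0 \left(-6\right)}{5} = - \frac{7}{5} + \frac{1}{5} \cdot 0 = - \frac{7}{5} + 0 = - \frac{7}{5} \approx -1.4$)
$O{\left(f \right)} = 19 + f$ ($O{\left(f \right)} = f + 19 = 19 + f$)
$\left(I 5 - 18\right) + 783 O{\left(-25 \right)} = \left(\left(- \frac{7}{5}\right) 5 - 18\right) + 783 \left(19 - 25\right) = \left(-7 - 18\right) + 783 \left(-6\right) = -25 - 4698 = -4723$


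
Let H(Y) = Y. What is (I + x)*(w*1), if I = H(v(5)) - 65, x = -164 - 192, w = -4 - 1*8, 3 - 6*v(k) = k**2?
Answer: 5096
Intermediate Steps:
v(k) = 1/2 - k**2/6
w = -12 (w = -4 - 8 = -12)
x = -356
I = -206/3 (I = (1/2 - 1/6*5**2) - 65 = (1/2 - 1/6*25) - 65 = (1/2 - 25/6) - 65 = -11/3 - 65 = -206/3 ≈ -68.667)
(I + x)*(w*1) = (-206/3 - 356)*(-12*1) = -1274/3*(-12) = 5096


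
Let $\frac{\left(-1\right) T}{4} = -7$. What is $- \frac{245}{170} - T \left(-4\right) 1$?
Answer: $\frac{3759}{34} \approx 110.56$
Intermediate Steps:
$T = 28$ ($T = \left(-4\right) \left(-7\right) = 28$)
$- \frac{245}{170} - T \left(-4\right) 1 = - \frac{245}{170} - 28 \left(-4\right) 1 = \left(-245\right) \frac{1}{170} - \left(-112\right) 1 = - \frac{49}{34} - -112 = - \frac{49}{34} + 112 = \frac{3759}{34}$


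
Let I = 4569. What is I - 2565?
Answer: 2004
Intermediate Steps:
I - 2565 = 4569 - 2565 = 2004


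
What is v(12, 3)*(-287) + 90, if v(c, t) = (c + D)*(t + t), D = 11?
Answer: -39516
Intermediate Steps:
v(c, t) = 2*t*(11 + c) (v(c, t) = (c + 11)*(t + t) = (11 + c)*(2*t) = 2*t*(11 + c))
v(12, 3)*(-287) + 90 = (2*3*(11 + 12))*(-287) + 90 = (2*3*23)*(-287) + 90 = 138*(-287) + 90 = -39606 + 90 = -39516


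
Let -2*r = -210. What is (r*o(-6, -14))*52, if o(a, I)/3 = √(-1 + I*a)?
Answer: 16380*√83 ≈ 1.4923e+5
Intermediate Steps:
r = 105 (r = -½*(-210) = 105)
o(a, I) = 3*√(-1 + I*a)
(r*o(-6, -14))*52 = (105*(3*√(-1 - 14*(-6))))*52 = (105*(3*√(-1 + 84)))*52 = (105*(3*√83))*52 = (315*√83)*52 = 16380*√83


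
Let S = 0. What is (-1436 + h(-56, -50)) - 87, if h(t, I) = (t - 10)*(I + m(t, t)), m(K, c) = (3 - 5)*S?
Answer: 1777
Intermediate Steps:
m(K, c) = 0 (m(K, c) = (3 - 5)*0 = -2*0 = 0)
h(t, I) = I*(-10 + t) (h(t, I) = (t - 10)*(I + 0) = (-10 + t)*I = I*(-10 + t))
(-1436 + h(-56, -50)) - 87 = (-1436 - 50*(-10 - 56)) - 87 = (-1436 - 50*(-66)) - 87 = (-1436 + 3300) - 87 = 1864 - 87 = 1777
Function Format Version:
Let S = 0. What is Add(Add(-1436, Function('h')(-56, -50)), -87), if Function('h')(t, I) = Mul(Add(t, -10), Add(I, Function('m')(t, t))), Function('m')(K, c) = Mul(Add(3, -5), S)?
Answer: 1777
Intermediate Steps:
Function('m')(K, c) = 0 (Function('m')(K, c) = Mul(Add(3, -5), 0) = Mul(-2, 0) = 0)
Function('h')(t, I) = Mul(I, Add(-10, t)) (Function('h')(t, I) = Mul(Add(t, -10), Add(I, 0)) = Mul(Add(-10, t), I) = Mul(I, Add(-10, t)))
Add(Add(-1436, Function('h')(-56, -50)), -87) = Add(Add(-1436, Mul(-50, Add(-10, -56))), -87) = Add(Add(-1436, Mul(-50, -66)), -87) = Add(Add(-1436, 3300), -87) = Add(1864, -87) = 1777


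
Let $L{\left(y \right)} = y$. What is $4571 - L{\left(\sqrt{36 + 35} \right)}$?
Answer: $4571 - \sqrt{71} \approx 4562.6$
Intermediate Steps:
$4571 - L{\left(\sqrt{36 + 35} \right)} = 4571 - \sqrt{36 + 35} = 4571 - \sqrt{71}$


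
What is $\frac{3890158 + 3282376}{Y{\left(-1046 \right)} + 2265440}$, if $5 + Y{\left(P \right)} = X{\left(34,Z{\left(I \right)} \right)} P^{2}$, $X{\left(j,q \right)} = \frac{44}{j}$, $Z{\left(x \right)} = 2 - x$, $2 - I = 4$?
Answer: $\frac{121933078}{62582947} \approx 1.9483$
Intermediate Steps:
$I = -2$ ($I = 2 - 4 = -2$)
$Y{\left(P \right)} = -5 + \frac{22 P^{2}}{17}$ ($Y{\left(P \right)} = -5 + \frac{44}{34} P^{2} = -5 + 44 \cdot \frac{1}{34} P^{2} = -5 + \frac{22 P^{2}}{17}$)
$\frac{3890158 + 3282376}{Y{\left(-1046 \right)} + 2265440} = \frac{3890158 + 3282376}{\left(-5 + \frac{22 \left(-1046\right)^{2}}{17}\right) + 2265440} = \frac{7172534}{\left(-5 + \frac{22}{17} \cdot 1094116\right) + 2265440} = \frac{7172534}{\left(-5 + \frac{24070552}{17}\right) + 2265440} = \frac{7172534}{\frac{24070467}{17} + 2265440} = \frac{7172534}{\frac{62582947}{17}} = 7172534 \cdot \frac{17}{62582947} = \frac{121933078}{62582947}$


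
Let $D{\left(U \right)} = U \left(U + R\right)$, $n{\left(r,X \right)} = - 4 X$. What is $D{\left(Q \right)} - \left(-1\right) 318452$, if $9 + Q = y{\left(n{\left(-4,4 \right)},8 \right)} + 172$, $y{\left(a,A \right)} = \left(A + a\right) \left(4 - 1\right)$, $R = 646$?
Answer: $427567$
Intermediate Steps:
$y{\left(a,A \right)} = 3 A + 3 a$ ($y{\left(a,A \right)} = \left(A + a\right) 3 = 3 A + 3 a$)
$Q = 139$ ($Q = -9 + \left(\left(3 \cdot 8 + 3 \left(\left(-4\right) 4\right)\right) + 172\right) = -9 + \left(\left(24 + 3 \left(-16\right)\right) + 172\right) = -9 + \left(\left(24 - 48\right) + 172\right) = -9 + \left(-24 + 172\right) = -9 + 148 = 139$)
$D{\left(U \right)} = U \left(646 + U\right)$ ($D{\left(U \right)} = U \left(U + 646\right) = U \left(646 + U\right)$)
$D{\left(Q \right)} - \left(-1\right) 318452 = 139 \left(646 + 139\right) - \left(-1\right) 318452 = 139 \cdot 785 - -318452 = 109115 + 318452 = 427567$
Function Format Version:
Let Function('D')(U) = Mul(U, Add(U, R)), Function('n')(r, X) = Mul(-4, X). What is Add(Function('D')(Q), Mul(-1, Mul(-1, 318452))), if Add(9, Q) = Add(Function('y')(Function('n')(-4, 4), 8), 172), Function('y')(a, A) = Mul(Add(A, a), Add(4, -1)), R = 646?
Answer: 427567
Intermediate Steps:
Function('y')(a, A) = Add(Mul(3, A), Mul(3, a)) (Function('y')(a, A) = Mul(Add(A, a), 3) = Add(Mul(3, A), Mul(3, a)))
Q = 139 (Q = Add(-9, Add(Add(Mul(3, 8), Mul(3, Mul(-4, 4))), 172)) = Add(-9, Add(Add(24, Mul(3, -16)), 172)) = Add(-9, Add(Add(24, -48), 172)) = Add(-9, Add(-24, 172)) = Add(-9, 148) = 139)
Function('D')(U) = Mul(U, Add(646, U)) (Function('D')(U) = Mul(U, Add(U, 646)) = Mul(U, Add(646, U)))
Add(Function('D')(Q), Mul(-1, Mul(-1, 318452))) = Add(Mul(139, Add(646, 139)), Mul(-1, Mul(-1, 318452))) = Add(Mul(139, 785), Mul(-1, -318452)) = Add(109115, 318452) = 427567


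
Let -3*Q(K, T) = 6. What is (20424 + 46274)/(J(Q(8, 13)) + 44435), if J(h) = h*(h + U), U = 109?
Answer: 66698/44221 ≈ 1.5083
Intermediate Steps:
Q(K, T) = -2 (Q(K, T) = -⅓*6 = -2)
J(h) = h*(109 + h) (J(h) = h*(h + 109) = h*(109 + h))
(20424 + 46274)/(J(Q(8, 13)) + 44435) = (20424 + 46274)/(-2*(109 - 2) + 44435) = 66698/(-2*107 + 44435) = 66698/(-214 + 44435) = 66698/44221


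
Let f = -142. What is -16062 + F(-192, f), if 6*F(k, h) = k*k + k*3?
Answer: -10014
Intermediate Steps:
F(k, h) = k/2 + k²/6 (F(k, h) = (k*k + k*3)/6 = (k² + 3*k)/6 = k/2 + k²/6)
-16062 + F(-192, f) = -16062 + (⅙)*(-192)*(3 - 192) = -16062 + (⅙)*(-192)*(-189) = -16062 + 6048 = -10014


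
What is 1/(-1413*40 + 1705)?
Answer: -1/54815 ≈ -1.8243e-5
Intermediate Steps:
1/(-1413*40 + 1705) = 1/(-56520 + 1705) = 1/(-54815) = -1/54815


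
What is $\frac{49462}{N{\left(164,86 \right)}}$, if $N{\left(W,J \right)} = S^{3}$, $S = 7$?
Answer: $\frac{7066}{49} \approx 144.2$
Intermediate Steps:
$N{\left(W,J \right)} = 343$ ($N{\left(W,J \right)} = 7^{3} = 343$)
$\frac{49462}{N{\left(164,86 \right)}} = \frac{49462}{343} = 49462 \cdot \frac{1}{343} = \frac{7066}{49}$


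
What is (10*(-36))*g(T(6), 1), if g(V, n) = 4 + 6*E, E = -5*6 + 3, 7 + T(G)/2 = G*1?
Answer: 56880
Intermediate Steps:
T(G) = -14 + 2*G (T(G) = -14 + 2*(G*1) = -14 + 2*G)
E = -27 (E = -30 + 3 = -27)
g(V, n) = -158 (g(V, n) = 4 + 6*(-27) = 4 - 162 = -158)
(10*(-36))*g(T(6), 1) = (10*(-36))*(-158) = -360*(-158) = 56880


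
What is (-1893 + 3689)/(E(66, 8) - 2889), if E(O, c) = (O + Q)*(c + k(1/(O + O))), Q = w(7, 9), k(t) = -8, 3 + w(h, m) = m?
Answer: -1796/2889 ≈ -0.62167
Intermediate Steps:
w(h, m) = -3 + m
Q = 6 (Q = -3 + 9 = 6)
E(O, c) = (-8 + c)*(6 + O) (E(O, c) = (O + 6)*(c - 8) = (6 + O)*(-8 + c) = (-8 + c)*(6 + O))
(-1893 + 3689)/(E(66, 8) - 2889) = (-1893 + 3689)/((-48 - 8*66 + 6*8 + 66*8) - 2889) = 1796/((-48 - 528 + 48 + 528) - 2889) = 1796/(0 - 2889) = 1796/(-2889) = 1796*(-1/2889) = -1796/2889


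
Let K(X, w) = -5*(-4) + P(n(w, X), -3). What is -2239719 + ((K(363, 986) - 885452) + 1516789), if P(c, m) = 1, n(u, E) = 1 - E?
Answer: -1608361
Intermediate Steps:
K(X, w) = 21 (K(X, w) = -5*(-4) + 1 = 20 + 1 = 21)
-2239719 + ((K(363, 986) - 885452) + 1516789) = -2239719 + ((21 - 885452) + 1516789) = -2239719 + (-885431 + 1516789) = -2239719 + 631358 = -1608361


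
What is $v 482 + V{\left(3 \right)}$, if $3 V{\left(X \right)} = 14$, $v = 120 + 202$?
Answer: $\frac{465626}{3} \approx 1.5521 \cdot 10^{5}$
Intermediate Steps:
$v = 322$
$V{\left(X \right)} = \frac{14}{3}$ ($V{\left(X \right)} = \frac{1}{3} \cdot 14 = \frac{14}{3}$)
$v 482 + V{\left(3 \right)} = 322 \cdot 482 + \frac{14}{3} = 155204 + \frac{14}{3} = \frac{465626}{3}$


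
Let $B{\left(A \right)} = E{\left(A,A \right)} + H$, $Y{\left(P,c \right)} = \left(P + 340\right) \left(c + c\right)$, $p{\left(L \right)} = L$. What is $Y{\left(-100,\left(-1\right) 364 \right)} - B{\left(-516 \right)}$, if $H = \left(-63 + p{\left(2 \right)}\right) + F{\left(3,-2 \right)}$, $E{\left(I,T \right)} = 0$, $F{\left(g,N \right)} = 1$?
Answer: $-174660$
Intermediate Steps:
$Y{\left(P,c \right)} = 2 c \left(340 + P\right)$ ($Y{\left(P,c \right)} = \left(340 + P\right) 2 c = 2 c \left(340 + P\right)$)
$H = -60$ ($H = \left(-63 + 2\right) + 1 = -61 + 1 = -60$)
$B{\left(A \right)} = -60$ ($B{\left(A \right)} = 0 - 60 = -60$)
$Y{\left(-100,\left(-1\right) 364 \right)} - B{\left(-516 \right)} = 2 \left(\left(-1\right) 364\right) \left(340 - 100\right) - -60 = 2 \left(-364\right) 240 + 60 = -174720 + 60 = -174660$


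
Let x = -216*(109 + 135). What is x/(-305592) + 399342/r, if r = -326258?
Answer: -2184179559/2077121557 ≈ -1.0515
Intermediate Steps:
x = -52704 (x = -216*244 = -52704)
x/(-305592) + 399342/r = -52704/(-305592) + 399342/(-326258) = -52704*(-1/305592) + 399342*(-1/326258) = 2196/12733 - 199671/163129 = -2184179559/2077121557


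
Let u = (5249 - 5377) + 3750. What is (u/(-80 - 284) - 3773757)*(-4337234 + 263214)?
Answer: 1399070584900850/91 ≈ 1.5374e+13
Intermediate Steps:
u = 3622 (u = -128 + 3750 = 3622)
(u/(-80 - 284) - 3773757)*(-4337234 + 263214) = (3622/(-80 - 284) - 3773757)*(-4337234 + 263214) = (3622/(-364) - 3773757)*(-4074020) = (3622*(-1/364) - 3773757)*(-4074020) = (-1811/182 - 3773757)*(-4074020) = -686825585/182*(-4074020) = 1399070584900850/91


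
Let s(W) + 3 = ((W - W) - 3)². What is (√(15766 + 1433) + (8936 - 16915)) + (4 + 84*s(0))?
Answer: -7471 + 21*√39 ≈ -7339.9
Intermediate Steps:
s(W) = 6 (s(W) = -3 + ((W - W) - 3)² = -3 + (0 - 3)² = -3 + (-3)² = -3 + 9 = 6)
(√(15766 + 1433) + (8936 - 16915)) + (4 + 84*s(0)) = (√(15766 + 1433) + (8936 - 16915)) + (4 + 84*6) = (√17199 - 7979) + (4 + 504) = (21*√39 - 7979) + 508 = (-7979 + 21*√39) + 508 = -7471 + 21*√39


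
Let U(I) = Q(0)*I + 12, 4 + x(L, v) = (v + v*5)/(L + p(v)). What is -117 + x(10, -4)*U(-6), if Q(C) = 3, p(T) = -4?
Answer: -69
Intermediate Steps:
x(L, v) = -4 + 6*v/(-4 + L) (x(L, v) = -4 + (v + v*5)/(L - 4) = -4 + (v + 5*v)/(-4 + L) = -4 + (6*v)/(-4 + L) = -4 + 6*v/(-4 + L))
U(I) = 12 + 3*I (U(I) = 3*I + 12 = 12 + 3*I)
-117 + x(10, -4)*U(-6) = -117 + (2*(8 - 2*10 + 3*(-4))/(-4 + 10))*(12 + 3*(-6)) = -117 + (2*(8 - 20 - 12)/6)*(12 - 18) = -117 + (2*(1/6)*(-24))*(-6) = -117 - 8*(-6) = -117 + 48 = -69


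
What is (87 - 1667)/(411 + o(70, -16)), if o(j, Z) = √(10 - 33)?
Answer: -162345/42236 + 395*I*√23/42236 ≈ -3.8438 + 0.044852*I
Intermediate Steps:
o(j, Z) = I*√23 (o(j, Z) = √(-23) = I*√23)
(87 - 1667)/(411 + o(70, -16)) = (87 - 1667)/(411 + I*√23) = -1580/(411 + I*√23)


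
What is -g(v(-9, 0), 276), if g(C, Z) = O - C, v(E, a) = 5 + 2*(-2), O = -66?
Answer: 67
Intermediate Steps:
v(E, a) = 1 (v(E, a) = 5 - 4 = 1)
g(C, Z) = -66 - C
-g(v(-9, 0), 276) = -(-66 - 1*1) = -(-66 - 1) = -1*(-67) = 67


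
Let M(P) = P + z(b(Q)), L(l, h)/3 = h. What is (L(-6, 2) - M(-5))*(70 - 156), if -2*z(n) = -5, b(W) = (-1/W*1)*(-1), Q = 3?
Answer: -731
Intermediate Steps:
b(W) = 1/W (b(W) = -1/W*(-1) = 1/W)
z(n) = 5/2 (z(n) = -½*(-5) = 5/2)
L(l, h) = 3*h
M(P) = 5/2 + P (M(P) = P + 5/2 = 5/2 + P)
(L(-6, 2) - M(-5))*(70 - 156) = (3*2 - (5/2 - 5))*(70 - 156) = (6 - 1*(-5/2))*(-86) = (6 + 5/2)*(-86) = (17/2)*(-86) = -731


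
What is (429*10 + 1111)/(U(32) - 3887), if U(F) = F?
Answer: -5401/3855 ≈ -1.4010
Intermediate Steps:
(429*10 + 1111)/(U(32) - 3887) = (429*10 + 1111)/(32 - 3887) = (4290 + 1111)/(-3855) = 5401*(-1/3855) = -5401/3855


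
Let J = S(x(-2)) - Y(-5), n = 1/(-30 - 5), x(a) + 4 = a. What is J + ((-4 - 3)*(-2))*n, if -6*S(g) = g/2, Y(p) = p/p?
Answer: -9/10 ≈ -0.90000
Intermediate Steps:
Y(p) = 1
x(a) = -4 + a
n = -1/35 (n = 1/(-35) = -1/35 ≈ -0.028571)
S(g) = -g/12 (S(g) = -g/(6*2) = -g/12)
J = -½ (J = -(-4 - 2)/12 - 1*1 = -1/12*(-6) - 1 = ½ - 1 = -½ ≈ -0.50000)
J + ((-4 - 3)*(-2))*n = -½ + ((-4 - 3)*(-2))*(-1/35) = -½ - 7*(-2)*(-1/35) = -½ + 14*(-1/35) = -½ - ⅖ = -9/10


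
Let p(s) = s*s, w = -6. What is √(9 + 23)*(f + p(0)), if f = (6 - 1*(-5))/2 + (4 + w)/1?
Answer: 14*√2 ≈ 19.799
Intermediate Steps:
p(s) = s²
f = 7/2 (f = (6 - 1*(-5))/2 + (4 - 6)/1 = (6 + 5)*(½) - 2*1 = 11*(½) - 2 = 11/2 - 2 = 7/2 ≈ 3.5000)
√(9 + 23)*(f + p(0)) = √(9 + 23)*(7/2 + 0²) = √32*(7/2 + 0) = (4*√2)*(7/2) = 14*√2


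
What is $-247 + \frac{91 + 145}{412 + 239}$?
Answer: $- \frac{160561}{651} \approx -246.64$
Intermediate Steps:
$-247 + \frac{91 + 145}{412 + 239} = -247 + \frac{1}{651} \cdot 236 = -247 + \frac{236}{651} = - \frac{160561}{651}$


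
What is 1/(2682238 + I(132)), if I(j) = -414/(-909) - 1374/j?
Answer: 2222/5959910719 ≈ 3.7282e-7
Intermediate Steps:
I(j) = 46/101 - 1374/j (I(j) = -414*(-1/909) - 1374/j = 46/101 - 1374/j)
1/(2682238 + I(132)) = 1/(2682238 + (46/101 - 1374/132)) = 1/(2682238 + (46/101 - 1374*1/132)) = 1/(2682238 + (46/101 - 229/22)) = 1/(2682238 - 22117/2222) = 1/(5959910719/2222) = 2222/5959910719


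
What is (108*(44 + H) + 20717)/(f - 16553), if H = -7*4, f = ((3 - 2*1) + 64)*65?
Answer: -335/184 ≈ -1.8207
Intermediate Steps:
f = 4225 (f = ((3 - 2) + 64)*65 = (1 + 64)*65 = 65*65 = 4225)
H = -28
(108*(44 + H) + 20717)/(f - 16553) = (108*(44 - 28) + 20717)/(4225 - 16553) = (108*16 + 20717)/(-12328) = (1728 + 20717)*(-1/12328) = 22445*(-1/12328) = -335/184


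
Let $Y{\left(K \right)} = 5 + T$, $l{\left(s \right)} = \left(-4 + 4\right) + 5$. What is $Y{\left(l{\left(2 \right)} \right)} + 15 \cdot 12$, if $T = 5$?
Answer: $190$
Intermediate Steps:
$l{\left(s \right)} = 5$ ($l{\left(s \right)} = 0 + 5 = 5$)
$Y{\left(K \right)} = 10$ ($Y{\left(K \right)} = 5 + 5 = 10$)
$Y{\left(l{\left(2 \right)} \right)} + 15 \cdot 12 = 10 + 15 \cdot 12 = 10 + 180 = 190$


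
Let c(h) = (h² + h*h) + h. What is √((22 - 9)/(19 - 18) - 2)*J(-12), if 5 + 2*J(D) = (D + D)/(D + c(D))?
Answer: -28*√11/11 ≈ -8.4423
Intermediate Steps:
c(h) = h + 2*h² (c(h) = (h² + h²) + h = 2*h² + h = h + 2*h²)
J(D) = -5/2 + D/(D + D*(1 + 2*D)) (J(D) = -5/2 + ((D + D)/(D + D*(1 + 2*D)))/2 = -5/2 + ((2*D)/(D + D*(1 + 2*D)))/2 = -5/2 + (2*D/(D + D*(1 + 2*D)))/2 = -5/2 + D/(D + D*(1 + 2*D)))
√((22 - 9)/(19 - 18) - 2)*J(-12) = √((22 - 9)/(19 - 18) - 2)*((-4 - 5*(-12))/(2*(1 - 12))) = √(13/1 - 2)*((½)*(-4 + 60)/(-11)) = √(13*1 - 2)*((½)*(-1/11)*56) = √(13 - 2)*(-28/11) = √11*(-28/11) = -28*√11/11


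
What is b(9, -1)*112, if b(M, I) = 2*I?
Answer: -224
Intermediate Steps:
b(9, -1)*112 = (2*(-1))*112 = -2*112 = -224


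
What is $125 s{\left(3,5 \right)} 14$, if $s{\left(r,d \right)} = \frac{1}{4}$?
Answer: $\frac{875}{2} \approx 437.5$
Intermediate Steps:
$s{\left(r,d \right)} = \frac{1}{4}$
$125 s{\left(3,5 \right)} 14 = 125 \cdot \frac{1}{4} \cdot 14 = 125 \cdot \frac{7}{2} = \frac{875}{2}$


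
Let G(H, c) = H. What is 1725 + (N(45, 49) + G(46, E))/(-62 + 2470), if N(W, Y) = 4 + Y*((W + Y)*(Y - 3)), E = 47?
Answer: 2182863/1204 ≈ 1813.0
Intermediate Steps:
N(W, Y) = 4 + Y*(-3 + Y)*(W + Y) (N(W, Y) = 4 + Y*((W + Y)*(-3 + Y)) = 4 + Y*((-3 + Y)*(W + Y)) = 4 + Y*(-3 + Y)*(W + Y))
1725 + (N(45, 49) + G(46, E))/(-62 + 2470) = 1725 + ((4 + 49³ - 3*49² + 45*49² - 3*45*49) + 46)/(-62 + 2470) = 1725 + ((4 + 117649 - 3*2401 + 45*2401 - 6615) + 46)/2408 = 1725 + ((4 + 117649 - 7203 + 108045 - 6615) + 46)*(1/2408) = 1725 + (211880 + 46)*(1/2408) = 1725 + 211926*(1/2408) = 1725 + 105963/1204 = 2182863/1204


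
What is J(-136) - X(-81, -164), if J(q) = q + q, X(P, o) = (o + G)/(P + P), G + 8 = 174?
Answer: -22031/81 ≈ -271.99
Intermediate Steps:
G = 166 (G = -8 + 174 = 166)
X(P, o) = (166 + o)/(2*P) (X(P, o) = (o + 166)/(P + P) = (166 + o)/((2*P)) = (166 + o)*(1/(2*P)) = (166 + o)/(2*P))
J(q) = 2*q
J(-136) - X(-81, -164) = 2*(-136) - (166 - 164)/(2*(-81)) = -272 - (-1)*2/(2*81) = -272 - 1*(-1/81) = -272 + 1/81 = -22031/81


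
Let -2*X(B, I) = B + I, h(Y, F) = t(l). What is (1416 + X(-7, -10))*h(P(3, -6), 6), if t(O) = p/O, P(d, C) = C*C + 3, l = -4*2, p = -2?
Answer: 2849/8 ≈ 356.13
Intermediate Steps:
l = -8
P(d, C) = 3 + C² (P(d, C) = C² + 3 = 3 + C²)
t(O) = -2/O
h(Y, F) = ¼ (h(Y, F) = -2/(-8) = -2*(-⅛) = ¼)
X(B, I) = -B/2 - I/2 (X(B, I) = -(B + I)/2 = -B/2 - I/2)
(1416 + X(-7, -10))*h(P(3, -6), 6) = (1416 + (-½*(-7) - ½*(-10)))*(¼) = (1416 + (7/2 + 5))*(¼) = (1416 + 17/2)*(¼) = (2849/2)*(¼) = 2849/8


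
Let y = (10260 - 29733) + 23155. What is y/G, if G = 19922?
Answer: 263/1423 ≈ 0.18482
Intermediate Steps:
y = 3682 (y = -19473 + 23155 = 3682)
y/G = 3682/19922 = 3682*(1/19922) = 263/1423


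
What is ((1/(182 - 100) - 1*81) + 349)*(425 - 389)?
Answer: 395586/41 ≈ 9648.4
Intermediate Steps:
((1/(182 - 100) - 1*81) + 349)*(425 - 389) = ((1/82 - 81) + 349)*36 = (-6641/82 + 349)*36 = (21977/82)*36 = 395586/41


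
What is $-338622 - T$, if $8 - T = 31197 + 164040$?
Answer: $-143393$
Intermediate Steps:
$T = -195229$ ($T = 8 - \left(31197 + 164040\right) = 8 - 195237 = -195229$)
$-338622 - T = -338622 - -195229 = -338622 + 195229 = -143393$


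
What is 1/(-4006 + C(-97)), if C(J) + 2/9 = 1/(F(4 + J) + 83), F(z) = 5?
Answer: -792/3172919 ≈ -0.00024961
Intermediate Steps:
C(J) = -167/792 (C(J) = -2/9 + 1/(5 + 83) = -2/9 + 1/88 = -167/792)
1/(-4006 + C(-97)) = 1/(-4006 - 167/792) = 1/(-3172919/792) = -792/3172919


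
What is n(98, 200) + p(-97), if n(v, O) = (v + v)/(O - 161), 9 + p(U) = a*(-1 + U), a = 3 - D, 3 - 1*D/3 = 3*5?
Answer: -149213/39 ≈ -3826.0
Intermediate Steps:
D = -36 (D = 9 - 9*5 = 9 - 3*15 = 9 - 45 = -36)
a = 39 (a = 3 - 1*(-36) = 3 + 36 = 39)
p(U) = -48 + 39*U (p(U) = -9 + 39*(-1 + U) = -9 + (-39 + 39*U) = -48 + 39*U)
n(v, O) = 2*v/(-161 + O) (n(v, O) = (2*v)/(-161 + O) = 2*v/(-161 + O))
n(98, 200) + p(-97) = 2*98/(-161 + 200) + (-48 + 39*(-97)) = 2*98/39 + (-48 - 3783) = 2*98*(1/39) - 3831 = 196/39 - 3831 = -149213/39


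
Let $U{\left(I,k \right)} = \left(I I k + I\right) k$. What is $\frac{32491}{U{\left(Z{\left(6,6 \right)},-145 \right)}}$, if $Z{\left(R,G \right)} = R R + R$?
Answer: $\frac{32491}{37082010} \approx 0.00087619$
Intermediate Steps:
$Z{\left(R,G \right)} = R + R^{2}$ ($Z{\left(R,G \right)} = R^{2} + R = R + R^{2}$)
$U{\left(I,k \right)} = k \left(I + k I^{2}\right)$ ($U{\left(I,k \right)} = \left(I^{2} k + I\right) k = \left(k I^{2} + I\right) k = \left(I + k I^{2}\right) k = k \left(I + k I^{2}\right)$)
$\frac{32491}{U{\left(Z{\left(6,6 \right)},-145 \right)}} = \frac{32491}{6 \left(1 + 6\right) \left(-145\right) \left(1 + 6 \left(1 + 6\right) \left(-145\right)\right)} = \frac{32491}{6 \cdot 7 \left(-145\right) \left(1 + 6 \cdot 7 \left(-145\right)\right)} = \frac{32491}{42 \left(-145\right) \left(1 + 42 \left(-145\right)\right)} = \frac{32491}{42 \left(-145\right) \left(1 - 6090\right)} = \frac{32491}{42 \left(-145\right) \left(-6089\right)} = \frac{32491}{37082010}$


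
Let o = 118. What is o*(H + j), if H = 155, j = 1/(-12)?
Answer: 109681/6 ≈ 18280.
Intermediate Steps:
j = -1/12 ≈ -0.083333
o*(H + j) = 118*(155 - 1/12) = 118*(1859/12) = 109681/6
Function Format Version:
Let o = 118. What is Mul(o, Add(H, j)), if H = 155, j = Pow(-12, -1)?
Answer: Rational(109681, 6) ≈ 18280.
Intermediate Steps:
j = Rational(-1, 12) ≈ -0.083333
Mul(o, Add(H, j)) = Mul(118, Add(155, Rational(-1, 12))) = Mul(118, Rational(1859, 12)) = Rational(109681, 6)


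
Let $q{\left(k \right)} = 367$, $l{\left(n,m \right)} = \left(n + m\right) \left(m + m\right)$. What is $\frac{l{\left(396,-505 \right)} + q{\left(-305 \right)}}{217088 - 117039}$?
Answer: $\frac{110457}{100049} \approx 1.104$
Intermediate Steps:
$l{\left(n,m \right)} = 2 m \left(m + n\right)$ ($l{\left(n,m \right)} = \left(m + n\right) 2 m = 2 m \left(m + n\right)$)
$\frac{l{\left(396,-505 \right)} + q{\left(-305 \right)}}{217088 - 117039} = \frac{2 \left(-505\right) \left(-505 + 396\right) + 367}{217088 - 117039} = \frac{2 \left(-505\right) \left(-109\right) + 367}{100049} = \left(110090 + 367\right) \frac{1}{100049} = 110457 \cdot \frac{1}{100049} = \frac{110457}{100049}$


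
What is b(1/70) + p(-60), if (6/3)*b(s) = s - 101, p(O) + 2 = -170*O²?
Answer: -85687349/140 ≈ -6.1205e+5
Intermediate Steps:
p(O) = -2 - 170*O²
b(s) = -101/2 + s/2 (b(s) = (s - 101)/2 = (-101 + s)/2 = -101/2 + s/2)
b(1/70) + p(-60) = (-101/2 + (½)/70) + (-2 - 170*(-60)²) = (-101/2 + (½)*(1/70)) + (-2 - 170*3600) = (-101/2 + 1/140) + (-2 - 612000) = -7069/140 - 612002 = -85687349/140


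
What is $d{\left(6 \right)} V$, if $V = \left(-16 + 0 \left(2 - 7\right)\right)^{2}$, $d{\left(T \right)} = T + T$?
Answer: $3072$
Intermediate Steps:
$d{\left(T \right)} = 2 T$
$V = 256$ ($V = \left(-16 + 0 \left(2 - 7\right)\right)^{2} = \left(-16 + 0 \left(-5\right)\right)^{2} = \left(-16 + 0\right)^{2} = \left(-16\right)^{2} = 256$)
$d{\left(6 \right)} V = 2 \cdot 6 \cdot 256 = 12 \cdot 256 = 3072$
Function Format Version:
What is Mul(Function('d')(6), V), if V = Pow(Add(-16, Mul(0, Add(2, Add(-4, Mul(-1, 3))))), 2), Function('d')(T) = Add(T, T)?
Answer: 3072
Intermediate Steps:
Function('d')(T) = Mul(2, T)
V = 256 (V = Pow(Add(-16, Mul(0, Add(2, Add(-4, -3)))), 2) = Pow(Add(-16, Mul(0, Add(2, -7))), 2) = Pow(Add(-16, Mul(0, -5)), 2) = Pow(Add(-16, 0), 2) = Pow(-16, 2) = 256)
Mul(Function('d')(6), V) = Mul(Mul(2, 6), 256) = Mul(12, 256) = 3072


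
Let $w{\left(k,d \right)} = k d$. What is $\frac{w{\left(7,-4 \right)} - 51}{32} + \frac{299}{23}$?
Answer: $\frac{337}{32} \approx 10.531$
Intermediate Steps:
$w{\left(k,d \right)} = d k$
$\frac{w{\left(7,-4 \right)} - 51}{32} + \frac{299}{23} = \frac{\left(-4\right) 7 - 51}{32} + \frac{299}{23} = \left(-28 - 51\right) \frac{1}{32} + 299 \cdot \frac{1}{23} = \left(-79\right) \frac{1}{32} + 13 = - \frac{79}{32} + 13 = \frac{337}{32}$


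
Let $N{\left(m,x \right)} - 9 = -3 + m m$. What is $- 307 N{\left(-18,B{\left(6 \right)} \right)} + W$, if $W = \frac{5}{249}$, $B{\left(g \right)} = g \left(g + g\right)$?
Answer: $- \frac{25226185}{249} \approx -1.0131 \cdot 10^{5}$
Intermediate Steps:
$B{\left(g \right)} = 2 g^{2}$ ($B{\left(g \right)} = g 2 g = 2 g^{2}$)
$N{\left(m,x \right)} = 6 + m^{2}$ ($N{\left(m,x \right)} = 9 + \left(-3 + m m\right) = 9 + \left(-3 + m^{2}\right) = 6 + m^{2}$)
$W = \frac{5}{249}$ ($W = 5 \cdot \frac{1}{249} = \frac{5}{249} \approx 0.02008$)
$- 307 N{\left(-18,B{\left(6 \right)} \right)} + W = - 307 \left(6 + \left(-18\right)^{2}\right) + \frac{5}{249} = - 307 \left(6 + 324\right) + \frac{5}{249} = \left(-307\right) 330 + \frac{5}{249} = -101310 + \frac{5}{249} = - \frac{25226185}{249}$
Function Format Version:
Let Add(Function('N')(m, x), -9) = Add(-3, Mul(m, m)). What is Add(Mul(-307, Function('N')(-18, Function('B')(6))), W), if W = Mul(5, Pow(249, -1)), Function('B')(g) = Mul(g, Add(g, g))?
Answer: Rational(-25226185, 249) ≈ -1.0131e+5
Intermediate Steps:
Function('B')(g) = Mul(2, Pow(g, 2)) (Function('B')(g) = Mul(g, Mul(2, g)) = Mul(2, Pow(g, 2)))
Function('N')(m, x) = Add(6, Pow(m, 2)) (Function('N')(m, x) = Add(9, Add(-3, Mul(m, m))) = Add(9, Add(-3, Pow(m, 2))) = Add(6, Pow(m, 2)))
W = Rational(5, 249) (W = Mul(5, Rational(1, 249)) = Rational(5, 249) ≈ 0.020080)
Add(Mul(-307, Function('N')(-18, Function('B')(6))), W) = Add(Mul(-307, Add(6, Pow(-18, 2))), Rational(5, 249)) = Add(Mul(-307, Add(6, 324)), Rational(5, 249)) = Add(Mul(-307, 330), Rational(5, 249)) = Add(-101310, Rational(5, 249)) = Rational(-25226185, 249)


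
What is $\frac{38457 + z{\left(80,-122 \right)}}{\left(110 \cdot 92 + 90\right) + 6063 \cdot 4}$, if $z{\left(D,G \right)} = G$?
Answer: $\frac{38335}{34462} \approx 1.1124$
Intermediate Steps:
$\frac{38457 + z{\left(80,-122 \right)}}{\left(110 \cdot 92 + 90\right) + 6063 \cdot 4} = \frac{38457 - 122}{\left(110 \cdot 92 + 90\right) + 6063 \cdot 4} = \frac{38335}{\left(10120 + 90\right) + 24252} = \frac{38335}{10210 + 24252} = \frac{38335}{34462}$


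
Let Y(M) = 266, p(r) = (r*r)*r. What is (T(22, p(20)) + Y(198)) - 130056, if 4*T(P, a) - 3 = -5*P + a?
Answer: -511267/4 ≈ -1.2782e+5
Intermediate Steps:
p(r) = r³ (p(r) = r²*r = r³)
T(P, a) = ¾ - 5*P/4 + a/4 (T(P, a) = ¾ + (-5*P + a)/4 = ¾ + (a - 5*P)/4 = ¾ + (-5*P/4 + a/4) = ¾ - 5*P/4 + a/4)
(T(22, p(20)) + Y(198)) - 130056 = ((¾ - 5/4*22 + (¼)*20³) + 266) - 130056 = ((¾ - 55/2 + (¼)*8000) + 266) - 130056 = ((¾ - 55/2 + 2000) + 266) - 130056 = (7893/4 + 266) - 130056 = 8957/4 - 130056 = -511267/4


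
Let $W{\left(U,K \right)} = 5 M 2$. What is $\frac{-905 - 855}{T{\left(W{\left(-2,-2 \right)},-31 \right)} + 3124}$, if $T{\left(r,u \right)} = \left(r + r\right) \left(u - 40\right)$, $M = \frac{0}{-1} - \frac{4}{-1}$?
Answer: $\frac{440}{639} \approx 0.68858$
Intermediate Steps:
$M = 4$ ($M = 0 \left(-1\right) - -4 = 0 + 4 = 4$)
$W{\left(U,K \right)} = 40$ ($W{\left(U,K \right)} = 5 \cdot 4 \cdot 2 = 20 \cdot 2 = 40$)
$T{\left(r,u \right)} = 2 r \left(-40 + u\right)$
$\frac{-905 - 855}{T{\left(W{\left(-2,-2 \right)},-31 \right)} + 3124} = \frac{-905 - 855}{2 \cdot 40 \left(-40 - 31\right) + 3124} = - \frac{1760}{2 \cdot 40 \left(-71\right) + 3124} = - \frac{1760}{-5680 + 3124} = - \frac{1760}{-2556} = \left(-1760\right) \left(- \frac{1}{2556}\right) = \frac{440}{639}$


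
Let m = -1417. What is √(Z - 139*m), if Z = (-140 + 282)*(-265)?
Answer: √159333 ≈ 399.17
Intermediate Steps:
Z = -37630 (Z = 142*(-265) = -37630)
√(Z - 139*m) = √(-37630 - 139*(-1417)) = √(-37630 + 196963) = √159333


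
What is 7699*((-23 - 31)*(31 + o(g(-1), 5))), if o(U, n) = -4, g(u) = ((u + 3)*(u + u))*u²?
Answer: -11225142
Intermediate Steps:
g(u) = 2*u³*(3 + u) (g(u) = ((3 + u)*(2*u))*u² = (2*u*(3 + u))*u² = 2*u³*(3 + u))
7699*((-23 - 31)*(31 + o(g(-1), 5))) = 7699*((-23 - 31)*(31 - 4)) = 7699*(-54*27) = 7699*(-1458) = -11225142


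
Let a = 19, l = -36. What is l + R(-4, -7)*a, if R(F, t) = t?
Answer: -169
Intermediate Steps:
l + R(-4, -7)*a = -36 - 7*19 = -36 - 133 = -169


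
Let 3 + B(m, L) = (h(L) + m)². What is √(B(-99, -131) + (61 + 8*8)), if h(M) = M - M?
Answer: √9923 ≈ 99.614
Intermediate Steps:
h(M) = 0
B(m, L) = -3 + m² (B(m, L) = -3 + (0 + m)² = -3 + m²)
√(B(-99, -131) + (61 + 8*8)) = √((-3 + (-99)²) + (61 + 8*8)) = √((-3 + 9801) + (61 + 64)) = √(9798 + 125) = √9923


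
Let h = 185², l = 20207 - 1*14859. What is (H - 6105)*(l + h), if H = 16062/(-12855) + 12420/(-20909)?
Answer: -21652091455081203/89595065 ≈ -2.4167e+8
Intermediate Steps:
l = 5348 (l = 20207 - 14859 = 5348)
H = -165166486/89595065 (H = 16062*(-1/12855) + 12420*(-1/20909) = -5354/4285 - 12420/20909 = -165166486/89595065 ≈ -1.8435)
h = 34225
(H - 6105)*(l + h) = (-165166486/89595065 - 6105)*(5348 + 34225) = -547143038311/89595065*39573 = -21652091455081203/89595065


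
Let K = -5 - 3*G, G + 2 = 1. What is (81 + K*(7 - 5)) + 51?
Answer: 128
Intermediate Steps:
G = -1 (G = -2 + 1 = -1)
K = -2 (K = -5 - 3*(-1) = -5 + 3 = -2)
(81 + K*(7 - 5)) + 51 = (81 - 2*(7 - 5)) + 51 = (81 - 2*2) + 51 = (81 - 4) + 51 = 77 + 51 = 128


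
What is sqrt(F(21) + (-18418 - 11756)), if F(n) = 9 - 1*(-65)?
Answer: 10*I*sqrt(301) ≈ 173.49*I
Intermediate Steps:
F(n) = 74 (F(n) = 9 + 65 = 74)
sqrt(F(21) + (-18418 - 11756)) = sqrt(74 + (-18418 - 11756)) = sqrt(74 - 30174) = sqrt(-30100) = 10*I*sqrt(301)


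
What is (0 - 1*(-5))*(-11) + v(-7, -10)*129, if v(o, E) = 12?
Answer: 1493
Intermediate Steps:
(0 - 1*(-5))*(-11) + v(-7, -10)*129 = (0 - 1*(-5))*(-11) + 12*129 = (0 + 5)*(-11) + 1548 = 5*(-11) + 1548 = -55 + 1548 = 1493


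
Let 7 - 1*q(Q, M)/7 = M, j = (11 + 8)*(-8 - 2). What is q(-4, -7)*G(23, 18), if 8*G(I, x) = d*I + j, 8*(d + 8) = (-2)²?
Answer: -35525/8 ≈ -4440.6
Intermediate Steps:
j = -190 (j = 19*(-10) = -190)
d = -15/2 (d = -8 + (⅛)*(-2)² = -8 + (⅛)*4 = -8 + ½ = -15/2 ≈ -7.5000)
G(I, x) = -95/4 - 15*I/16 (G(I, x) = (-15*I/2 - 190)/8 = (-190 - 15*I/2)/8 = -95/4 - 15*I/16)
q(Q, M) = 49 - 7*M
q(-4, -7)*G(23, 18) = (49 - 7*(-7))*(-95/4 - 15/16*23) = (49 + 49)*(-95/4 - 345/16) = 98*(-725/16) = -35525/8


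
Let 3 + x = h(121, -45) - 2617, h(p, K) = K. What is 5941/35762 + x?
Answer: -95299789/35762 ≈ -2664.8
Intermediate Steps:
x = -2665 (x = -3 + (-45 - 2617) = -3 - 2662 = -2665)
5941/35762 + x = 5941/35762 - 2665 = -95299789/35762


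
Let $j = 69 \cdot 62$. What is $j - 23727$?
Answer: $-19449$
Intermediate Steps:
$j = 4278$
$j - 23727 = 4278 - 23727 = -19449$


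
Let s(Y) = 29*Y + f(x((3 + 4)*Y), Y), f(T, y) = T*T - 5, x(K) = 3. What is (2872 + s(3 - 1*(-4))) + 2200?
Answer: 5279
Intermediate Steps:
f(T, y) = -5 + T**2 (f(T, y) = T**2 - 5 = -5 + T**2)
s(Y) = 4 + 29*Y (s(Y) = 29*Y + (-5 + 3**2) = 29*Y + (-5 + 9) = 29*Y + 4 = 4 + 29*Y)
(2872 + s(3 - 1*(-4))) + 2200 = (2872 + (4 + 29*(3 - 1*(-4)))) + 2200 = (2872 + (4 + 29*(3 + 4))) + 2200 = (2872 + (4 + 29*7)) + 2200 = (2872 + (4 + 203)) + 2200 = (2872 + 207) + 2200 = 3079 + 2200 = 5279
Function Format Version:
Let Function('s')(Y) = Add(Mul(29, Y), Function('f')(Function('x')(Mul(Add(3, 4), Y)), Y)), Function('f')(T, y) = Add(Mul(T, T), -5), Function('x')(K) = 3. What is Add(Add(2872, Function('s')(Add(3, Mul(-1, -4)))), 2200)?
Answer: 5279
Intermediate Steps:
Function('f')(T, y) = Add(-5, Pow(T, 2)) (Function('f')(T, y) = Add(Pow(T, 2), -5) = Add(-5, Pow(T, 2)))
Function('s')(Y) = Add(4, Mul(29, Y)) (Function('s')(Y) = Add(Mul(29, Y), Add(-5, Pow(3, 2))) = Add(Mul(29, Y), Add(-5, 9)) = Add(Mul(29, Y), 4) = Add(4, Mul(29, Y)))
Add(Add(2872, Function('s')(Add(3, Mul(-1, -4)))), 2200) = Add(Add(2872, Add(4, Mul(29, Add(3, Mul(-1, -4))))), 2200) = Add(Add(2872, Add(4, Mul(29, Add(3, 4)))), 2200) = Add(Add(2872, Add(4, Mul(29, 7))), 2200) = Add(Add(2872, Add(4, 203)), 2200) = Add(Add(2872, 207), 2200) = Add(3079, 2200) = 5279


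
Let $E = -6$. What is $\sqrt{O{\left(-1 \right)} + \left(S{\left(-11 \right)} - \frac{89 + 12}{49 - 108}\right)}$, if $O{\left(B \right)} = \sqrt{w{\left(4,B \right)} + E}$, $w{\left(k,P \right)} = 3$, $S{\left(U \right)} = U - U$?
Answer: $\frac{\sqrt{5959 + 3481 i \sqrt{3}}}{59} \approx 1.44 + 0.60141 i$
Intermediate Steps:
$S{\left(U \right)} = 0$
$O{\left(B \right)} = i \sqrt{3}$ ($O{\left(B \right)} = \sqrt{3 - 6} = \sqrt{-3} = i \sqrt{3}$)
$\sqrt{O{\left(-1 \right)} + \left(S{\left(-11 \right)} - \frac{89 + 12}{49 - 108}\right)} = \sqrt{i \sqrt{3} + \left(0 - \frac{89 + 12}{49 - 108}\right)} = \sqrt{i \sqrt{3} + \left(0 - \frac{101}{-59}\right)} = \sqrt{i \sqrt{3} + \left(0 - 101 \left(- \frac{1}{59}\right)\right)} = \sqrt{i \sqrt{3} + \left(0 - - \frac{101}{59}\right)} = \sqrt{i \sqrt{3} + \left(0 + \frac{101}{59}\right)} = \sqrt{i \sqrt{3} + \frac{101}{59}} = \sqrt{\frac{101}{59} + i \sqrt{3}}$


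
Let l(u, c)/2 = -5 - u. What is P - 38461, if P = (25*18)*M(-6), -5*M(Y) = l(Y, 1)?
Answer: -38641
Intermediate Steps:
l(u, c) = -10 - 2*u (l(u, c) = 2*(-5 - u) = -10 - 2*u)
M(Y) = 2 + 2*Y/5 (M(Y) = -(-10 - 2*Y)/5 = 2 + 2*Y/5)
P = -180 (P = (25*18)*(2 + (2/5)*(-6)) = 450*(2 - 12/5) = 450*(-2/5) = -180)
P - 38461 = -180 - 38461 = -38641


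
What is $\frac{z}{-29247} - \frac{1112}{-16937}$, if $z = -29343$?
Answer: $\frac{176501685}{165118813} \approx 1.0689$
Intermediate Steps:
$\frac{z}{-29247} - \frac{1112}{-16937} = - \frac{29343}{-29247} - \frac{1112}{-16937} = \left(-29343\right) \left(- \frac{1}{29247}\right) - - \frac{1112}{16937} = \frac{9781}{9749} + \frac{1112}{16937} = \frac{176501685}{165118813}$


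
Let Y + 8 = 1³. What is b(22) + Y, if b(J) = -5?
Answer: -12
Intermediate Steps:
Y = -7 (Y = -8 + 1³ = -8 + 1 = -7)
b(22) + Y = -5 - 7 = -12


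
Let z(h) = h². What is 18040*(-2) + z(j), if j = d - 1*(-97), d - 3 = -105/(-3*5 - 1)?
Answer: -6329455/256 ≈ -24724.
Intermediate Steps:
d = 153/16 (d = 3 - 105/(-3*5 - 1) = 3 - 105/(-15 - 1) = 3 - 105/(-16) = 3 - 105*(-1/16) = 3 + 105/16 = 153/16 ≈ 9.5625)
j = 1705/16 (j = 153/16 - 1*(-97) = 153/16 + 97 = 1705/16 ≈ 106.56)
18040*(-2) + z(j) = 18040*(-2) + (1705/16)² = -36080 + 2907025/256 = -6329455/256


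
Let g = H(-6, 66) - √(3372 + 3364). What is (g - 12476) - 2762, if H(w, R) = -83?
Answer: -15321 - 4*√421 ≈ -15403.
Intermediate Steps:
g = -83 - 4*√421 (g = -83 - √(3372 + 3364) = -83 - √6736 = -83 - 4*√421 ≈ -165.07)
(g - 12476) - 2762 = ((-83 - 4*√421) - 12476) - 2762 = (-12559 - 4*√421) - 2762 = -15321 - 4*√421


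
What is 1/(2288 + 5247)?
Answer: 1/7535 ≈ 0.00013271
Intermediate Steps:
1/(2288 + 5247) = 1/7535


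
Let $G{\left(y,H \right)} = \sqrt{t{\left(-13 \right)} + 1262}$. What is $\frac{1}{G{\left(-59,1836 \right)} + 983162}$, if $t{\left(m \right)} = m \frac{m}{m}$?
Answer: $\frac{983162}{966607516995} - \frac{\sqrt{1249}}{966607516995} \approx 1.0171 \cdot 10^{-6}$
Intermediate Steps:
$t{\left(m \right)} = m$ ($t{\left(m \right)} = m 1 = m$)
$G{\left(y,H \right)} = \sqrt{1249}$ ($G{\left(y,H \right)} = \sqrt{-13 + 1262} = \sqrt{1249}$)
$\frac{1}{G{\left(-59,1836 \right)} + 983162} = \frac{1}{\sqrt{1249} + 983162} = \frac{1}{983162 + \sqrt{1249}}$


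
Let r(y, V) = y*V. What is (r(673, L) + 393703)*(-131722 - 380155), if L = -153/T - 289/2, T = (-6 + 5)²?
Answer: -198081554567/2 ≈ -9.9041e+10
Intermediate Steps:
T = 1 (T = (-1)² = 1)
L = -595/2 (L = -153/1 - 289/2 = -153*1 - 289*½ = -153 - 289/2 = -595/2 ≈ -297.50)
r(y, V) = V*y
(r(673, L) + 393703)*(-131722 - 380155) = (-595/2*673 + 393703)*(-131722 - 380155) = (-400435/2 + 393703)*(-511877) = (386971/2)*(-511877) = -198081554567/2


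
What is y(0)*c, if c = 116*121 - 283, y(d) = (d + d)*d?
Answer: 0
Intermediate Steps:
y(d) = 2*d² (y(d) = (2*d)*d = 2*d²)
c = 13753 (c = 14036 - 283 = 13753)
y(0)*c = (2*0²)*13753 = (2*0)*13753 = 0*13753 = 0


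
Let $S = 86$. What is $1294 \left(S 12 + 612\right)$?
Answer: $2127336$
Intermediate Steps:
$1294 \left(S 12 + 612\right) = 1294 \left(86 \cdot 12 + 612\right) = 1294 \left(1032 + 612\right) = 1294 \cdot 1644 = 2127336$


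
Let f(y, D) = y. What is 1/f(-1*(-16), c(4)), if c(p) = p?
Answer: 1/16 ≈ 0.062500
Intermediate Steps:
1/f(-1*(-16), c(4)) = 1/(-1*(-16)) = 1/16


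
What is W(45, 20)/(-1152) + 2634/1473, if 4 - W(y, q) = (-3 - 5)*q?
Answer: 232733/141408 ≈ 1.6458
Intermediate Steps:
W(y, q) = 4 + 8*q (W(y, q) = 4 - (-3 - 5)*q = 4 - (-8)*q = 4 + 8*q)
W(45, 20)/(-1152) + 2634/1473 = (4 + 8*20)/(-1152) + 2634/1473 = (4 + 160)*(-1/1152) + 2634*(1/1473) = 164*(-1/1152) + 878/491 = -41/288 + 878/491 = 232733/141408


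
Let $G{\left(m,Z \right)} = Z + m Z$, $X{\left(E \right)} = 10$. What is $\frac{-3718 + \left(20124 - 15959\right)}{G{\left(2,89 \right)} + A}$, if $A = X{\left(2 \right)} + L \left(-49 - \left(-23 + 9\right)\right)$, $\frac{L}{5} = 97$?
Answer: $- \frac{149}{5566} \approx -0.02677$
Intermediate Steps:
$L = 485$ ($L = 5 \cdot 97 = 485$)
$A = -16965$ ($A = 10 + 485 \left(-49 - \left(-23 + 9\right)\right) = 10 + 485 \left(-49 - -14\right) = 10 + 485 \left(-49 + 14\right) = 10 + 485 \left(-35\right) = 10 - 16975 = -16965$)
$G{\left(m,Z \right)} = Z + Z m$
$\frac{-3718 + \left(20124 - 15959\right)}{G{\left(2,89 \right)} + A} = \frac{-3718 + \left(20124 - 15959\right)}{89 \left(1 + 2\right) - 16965} = \frac{-3718 + 4165}{89 \cdot 3 - 16965} = \frac{447}{267 - 16965} = \frac{447}{-16698} = 447 \left(- \frac{1}{16698}\right) = - \frac{149}{5566}$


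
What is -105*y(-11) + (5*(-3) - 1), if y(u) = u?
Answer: 1139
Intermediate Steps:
-105*y(-11) + (5*(-3) - 1) = -105*(-11) + (5*(-3) - 1) = 1155 + (-15 - 1) = 1155 - 16 = 1139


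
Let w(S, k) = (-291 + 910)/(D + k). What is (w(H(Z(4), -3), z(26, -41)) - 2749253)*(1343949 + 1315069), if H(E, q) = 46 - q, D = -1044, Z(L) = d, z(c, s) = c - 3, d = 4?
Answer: -7463831436970776/1021 ≈ -7.3103e+12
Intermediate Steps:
z(c, s) = -3 + c
Z(L) = 4
w(S, k) = 619/(-1044 + k) (w(S, k) = (-291 + 910)/(-1044 + k) = 619/(-1044 + k))
(w(H(Z(4), -3), z(26, -41)) - 2749253)*(1343949 + 1315069) = (619/(-1044 + (-3 + 26)) - 2749253)*(1343949 + 1315069) = (619/(-1044 + 23) - 2749253)*2659018 = (619/(-1021) - 2749253)*2659018 = (619*(-1/1021) - 2749253)*2659018 = (-619/1021 - 2749253)*2659018 = -2806987932/1021*2659018 = -7463831436970776/1021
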